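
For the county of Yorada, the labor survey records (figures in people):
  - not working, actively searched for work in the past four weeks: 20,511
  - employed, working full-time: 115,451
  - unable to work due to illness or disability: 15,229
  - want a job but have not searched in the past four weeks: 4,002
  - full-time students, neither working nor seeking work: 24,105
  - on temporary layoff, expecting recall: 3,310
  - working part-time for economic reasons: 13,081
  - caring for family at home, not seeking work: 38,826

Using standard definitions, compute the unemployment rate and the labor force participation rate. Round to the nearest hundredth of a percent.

Employed = 115,451 + 13,081 = 128,532 (anyone who worked, including part-time for economic reasons, counts as employed).
Unemployed = 20,511 + 3,310 = 23,821 (jobless and actively searching, or on temporary layoff).
Labor force = 128,532 + 23,821 = 152,353.
Not in labor force = 15,229 + 4,002 + 24,105 + 38,826 = 82,162 (those not working and not actively searching are outside the labor force — including those who want a job but have given up searching).
Civilian working-age population = 152,353 + 82,162 = 234,515.
Unemployment rate = 23,821 / 152,353 = 15.64%.
Labor force participation rate = 152,353 / 234,515 = 64.97%.

Unemployment rate ≈ 15.64%; labor force participation rate ≈ 64.97%.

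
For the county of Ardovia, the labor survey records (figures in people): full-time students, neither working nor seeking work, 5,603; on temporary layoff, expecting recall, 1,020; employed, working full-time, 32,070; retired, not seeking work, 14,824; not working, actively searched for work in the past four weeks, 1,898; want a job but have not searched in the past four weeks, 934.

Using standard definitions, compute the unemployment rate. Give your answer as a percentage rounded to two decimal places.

Unemployment rate ≈ 8.34%.

Employed = 32,070.
Unemployed = 1,020 + 1,898 = 2,918 (jobless and actively searching, or on temporary layoff).
Labor force = 32,070 + 2,918 = 34,988.
Unemployment rate = 2,918 / 34,988 = 8.34%.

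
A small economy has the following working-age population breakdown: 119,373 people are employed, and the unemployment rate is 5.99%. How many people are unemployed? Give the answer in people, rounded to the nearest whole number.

Let U be the number unemployed. The labor force is E + U, and U/(E+U) = 0.0599.
So U = 0.0599 × 119,373 / (1 − 0.0599) = 7150.44 / 0.9401 ≈ 7,606.

About 7,606 are unemployed.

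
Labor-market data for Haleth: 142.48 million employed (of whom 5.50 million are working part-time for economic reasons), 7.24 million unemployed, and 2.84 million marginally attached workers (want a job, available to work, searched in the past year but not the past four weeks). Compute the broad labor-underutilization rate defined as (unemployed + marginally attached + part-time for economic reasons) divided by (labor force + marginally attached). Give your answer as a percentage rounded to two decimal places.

Labor force = 142.48 + 7.24 = 149.72 million.
Numerator = 7.24 + 2.84 + 5.50 = 15.58 million.
Denominator = 149.72 + 2.84 = 152.56 million.
Broad rate = 15.58 / 152.56 = 10.21%.

Broad underutilization rate ≈ 10.21%.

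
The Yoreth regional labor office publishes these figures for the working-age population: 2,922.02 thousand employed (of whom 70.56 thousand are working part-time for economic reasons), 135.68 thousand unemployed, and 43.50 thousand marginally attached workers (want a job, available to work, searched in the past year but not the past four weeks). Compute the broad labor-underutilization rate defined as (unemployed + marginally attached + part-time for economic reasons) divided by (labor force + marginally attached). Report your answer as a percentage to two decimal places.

Labor force = 2,922.02 + 135.68 = 3,057.70 thousand.
Numerator = 135.68 + 43.50 + 70.56 = 249.74 thousand.
Denominator = 3,057.70 + 43.50 = 3,101.20 thousand.
Broad rate = 249.74 / 3,101.20 = 8.05%.

Broad underutilization rate ≈ 8.05%.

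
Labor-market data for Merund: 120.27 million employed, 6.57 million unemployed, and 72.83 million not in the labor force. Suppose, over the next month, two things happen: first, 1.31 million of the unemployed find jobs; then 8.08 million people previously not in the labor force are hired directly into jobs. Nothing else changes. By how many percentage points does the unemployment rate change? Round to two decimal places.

The unemployment rate changes by −1.28 percentage points.

Initially, labor force = 120.27 + 6.57 = 126.84 million, so u = 6.57/126.84 = 5.18%.
After the first change, unemployed falls and employed rises by 1.31; labor force unchanged → E = 121.58, U = 5.26, labor force = 126.84 million.
After the second change, employed and labor force both rise by 8.08; unemployed unchanged → E = 129.66, U = 5.26, labor force = 134.92 million.
New unemployment rate = 5.26 / 134.92 = 3.90%.
Change = 3.90% − 5.18% = −1.28 percentage points.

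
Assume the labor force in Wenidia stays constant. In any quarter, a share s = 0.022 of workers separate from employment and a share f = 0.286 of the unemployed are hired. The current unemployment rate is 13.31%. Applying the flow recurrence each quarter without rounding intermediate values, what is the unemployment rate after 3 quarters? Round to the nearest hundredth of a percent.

With a fixed labor force, u_{t+1} = u_t + s·(1−u_t) − f·u_t = u_t·(1−s−f) + s.
Here 1−s−f = 0.692 and s = 0.022.
u_1 = 0.133100 × 0.692 + 0.022 = 0.114105.
u_2 = 0.114105 × 0.692 + 0.022 = 0.100961.
u_3 = 0.100961 × 0.692 + 0.022 = 0.091865.

Unemployment rate after three quarters ≈ 9.19%.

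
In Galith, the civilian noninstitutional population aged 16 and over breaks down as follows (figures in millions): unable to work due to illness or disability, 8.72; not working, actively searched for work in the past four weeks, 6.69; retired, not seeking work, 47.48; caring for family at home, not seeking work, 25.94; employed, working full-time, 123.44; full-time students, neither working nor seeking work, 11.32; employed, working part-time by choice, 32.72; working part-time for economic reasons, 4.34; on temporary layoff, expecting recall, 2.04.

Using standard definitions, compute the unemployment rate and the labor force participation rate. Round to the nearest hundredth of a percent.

Unemployment rate ≈ 5.16%; labor force participation rate ≈ 64.42%.

Employed = 123.44 + 32.72 + 4.34 = 160.50 million (anyone who worked, including part-time for economic reasons, counts as employed).
Unemployed = 6.69 + 2.04 = 8.73 million (jobless and actively searching, or on temporary layoff).
Labor force = 160.50 + 8.73 = 169.23 million.
Not in labor force = 8.72 + 47.48 + 25.94 + 11.32 = 93.46 million (those not working and not actively searching are outside the labor force).
Civilian working-age population = 169.23 + 93.46 = 262.69 million.
Unemployment rate = 8.73 / 169.23 = 5.16%.
Labor force participation rate = 169.23 / 262.69 = 64.42%.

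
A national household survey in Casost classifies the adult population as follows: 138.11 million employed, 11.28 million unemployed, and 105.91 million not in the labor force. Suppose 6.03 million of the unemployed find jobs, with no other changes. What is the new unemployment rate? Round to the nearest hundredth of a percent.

New unemployment rate ≈ 3.51%.

Initially, labor force = 138.11 + 11.28 = 149.39 million, so u = 11.28/149.39 = 7.55%.
After the change, unemployed falls and employed rises by 6.03; labor force unchanged → E = 144.14, U = 5.25, labor force = 149.39 million.
New unemployment rate = 5.25 / 149.39 = 3.51%.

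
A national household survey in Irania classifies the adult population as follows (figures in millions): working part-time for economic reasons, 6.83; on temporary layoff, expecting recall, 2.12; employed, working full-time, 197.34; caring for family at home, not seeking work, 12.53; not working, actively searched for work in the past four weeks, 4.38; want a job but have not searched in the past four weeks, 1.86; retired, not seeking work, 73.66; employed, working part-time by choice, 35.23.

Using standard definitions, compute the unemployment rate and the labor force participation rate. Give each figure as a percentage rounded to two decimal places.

Unemployment rate ≈ 2.64%; labor force participation rate ≈ 73.63%.

Employed = 6.83 + 197.34 + 35.23 = 239.40 million (anyone who worked, including part-time for economic reasons, counts as employed).
Unemployed = 2.12 + 4.38 = 6.50 million (jobless and actively searching, or on temporary layoff).
Labor force = 239.40 + 6.50 = 245.90 million.
Not in labor force = 12.53 + 1.86 + 73.66 = 88.05 million (those not working and not actively searching are outside the labor force — including those who want a job but have given up searching).
Civilian working-age population = 245.90 + 88.05 = 333.95 million.
Unemployment rate = 6.50 / 245.90 = 2.64%.
Labor force participation rate = 245.90 / 333.95 = 73.63%.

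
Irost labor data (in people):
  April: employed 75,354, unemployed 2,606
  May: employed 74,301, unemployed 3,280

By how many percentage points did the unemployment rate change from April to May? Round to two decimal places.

April: labor force = 75,354 + 2,606 = 77,960; u = 2,606/77,960 = 3.34%.
May: labor force = 74,301 + 3,280 = 77,581; u = 3,280/77,581 = 4.23%.
Change = 4.23% − 3.34% = +0.89 pp.

The unemployment rate changed by +0.89 percentage points.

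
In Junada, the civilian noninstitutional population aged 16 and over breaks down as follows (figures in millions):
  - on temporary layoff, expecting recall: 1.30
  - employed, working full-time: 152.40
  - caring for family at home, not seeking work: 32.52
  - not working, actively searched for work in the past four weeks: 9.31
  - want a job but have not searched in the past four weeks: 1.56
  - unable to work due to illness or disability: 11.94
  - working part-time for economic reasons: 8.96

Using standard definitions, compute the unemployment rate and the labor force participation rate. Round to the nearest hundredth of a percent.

Unemployment rate ≈ 6.17%; labor force participation rate ≈ 78.89%.

Employed = 152.40 + 8.96 = 161.36 million (anyone who worked, including part-time for economic reasons, counts as employed).
Unemployed = 1.30 + 9.31 = 10.61 million (jobless and actively searching, or on temporary layoff).
Labor force = 161.36 + 10.61 = 171.97 million.
Not in labor force = 32.52 + 1.56 + 11.94 = 46.02 million (those not working and not actively searching are outside the labor force — including those who want a job but have given up searching).
Civilian working-age population = 171.97 + 46.02 = 217.99 million.
Unemployment rate = 10.61 / 171.97 = 6.17%.
Labor force participation rate = 171.97 / 217.99 = 78.89%.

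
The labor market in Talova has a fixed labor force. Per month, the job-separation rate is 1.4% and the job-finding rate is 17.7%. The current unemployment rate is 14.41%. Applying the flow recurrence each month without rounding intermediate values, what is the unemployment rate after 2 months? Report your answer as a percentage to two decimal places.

With a fixed labor force, u_{t+1} = u_t + s·(1−u_t) − f·u_t = u_t·(1−s−f) + s.
Here 1−s−f = 0.809 and s = 0.014.
u_1 = 0.144100 × 0.809 + 0.014 = 0.130577.
u_2 = 0.130577 × 0.809 + 0.014 = 0.119637.

Unemployment rate after two months ≈ 11.96%.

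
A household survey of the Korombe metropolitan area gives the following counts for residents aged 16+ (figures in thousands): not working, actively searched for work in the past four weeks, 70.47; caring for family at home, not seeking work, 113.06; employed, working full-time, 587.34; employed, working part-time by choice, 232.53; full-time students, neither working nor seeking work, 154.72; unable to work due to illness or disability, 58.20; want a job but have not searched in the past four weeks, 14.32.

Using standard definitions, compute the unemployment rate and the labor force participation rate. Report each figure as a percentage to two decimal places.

Employed = 587.34 + 232.53 = 819.87 thousand.
Unemployed = 70.47 thousand.
Labor force = 819.87 + 70.47 = 890.34 thousand.
Not in labor force = 113.06 + 154.72 + 58.20 + 14.32 = 340.30 thousand (those not working and not actively searching are outside the labor force — including those who want a job but have given up searching).
Civilian working-age population = 890.34 + 340.30 = 1,230.64 thousand.
Unemployment rate = 70.47 / 890.34 = 7.91%.
Labor force participation rate = 890.34 / 1,230.64 = 72.35%.

Unemployment rate ≈ 7.91%; labor force participation rate ≈ 72.35%.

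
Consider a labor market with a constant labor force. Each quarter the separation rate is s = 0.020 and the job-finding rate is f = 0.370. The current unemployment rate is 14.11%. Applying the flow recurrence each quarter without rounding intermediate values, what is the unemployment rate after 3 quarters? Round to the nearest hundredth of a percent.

With a fixed labor force, u_{t+1} = u_t + s·(1−u_t) − f·u_t = u_t·(1−s−f) + s.
Here 1−s−f = 0.610 and s = 0.020.
u_1 = 0.141100 × 0.610 + 0.020 = 0.106071.
u_2 = 0.106071 × 0.610 + 0.020 = 0.084703.
u_3 = 0.084703 × 0.610 + 0.020 = 0.071669.

Unemployment rate after three quarters ≈ 7.17%.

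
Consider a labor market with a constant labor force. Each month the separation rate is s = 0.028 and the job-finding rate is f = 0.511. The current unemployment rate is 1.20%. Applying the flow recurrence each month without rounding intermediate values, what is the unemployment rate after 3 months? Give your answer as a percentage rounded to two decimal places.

Unemployment rate after three months ≈ 4.80%.

With a fixed labor force, u_{t+1} = u_t + s·(1−u_t) − f·u_t = u_t·(1−s−f) + s.
Here 1−s−f = 0.461 and s = 0.028.
u_1 = 0.012000 × 0.461 + 0.028 = 0.033532.
u_2 = 0.033532 × 0.461 + 0.028 = 0.043458.
u_3 = 0.043458 × 0.461 + 0.028 = 0.048034.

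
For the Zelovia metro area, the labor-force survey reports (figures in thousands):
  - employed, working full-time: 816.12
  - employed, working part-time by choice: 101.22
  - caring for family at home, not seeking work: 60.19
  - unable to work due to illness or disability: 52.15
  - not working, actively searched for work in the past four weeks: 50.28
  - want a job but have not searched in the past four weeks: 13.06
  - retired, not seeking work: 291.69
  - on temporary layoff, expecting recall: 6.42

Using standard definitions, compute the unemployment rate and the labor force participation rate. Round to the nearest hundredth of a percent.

Unemployment rate ≈ 5.82%; labor force participation rate ≈ 70.02%.

Employed = 816.12 + 101.22 = 917.34 thousand.
Unemployed = 50.28 + 6.42 = 56.70 thousand (jobless and actively searching, or on temporary layoff).
Labor force = 917.34 + 56.70 = 974.04 thousand.
Not in labor force = 60.19 + 52.15 + 13.06 + 291.69 = 417.09 thousand (those not working and not actively searching are outside the labor force — including those who want a job but have given up searching).
Civilian working-age population = 974.04 + 417.09 = 1,391.13 thousand.
Unemployment rate = 56.70 / 974.04 = 5.82%.
Labor force participation rate = 974.04 / 1,391.13 = 70.02%.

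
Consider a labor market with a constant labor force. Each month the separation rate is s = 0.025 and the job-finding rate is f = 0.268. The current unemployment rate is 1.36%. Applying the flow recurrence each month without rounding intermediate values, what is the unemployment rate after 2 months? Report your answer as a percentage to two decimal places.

With a fixed labor force, u_{t+1} = u_t + s·(1−u_t) − f·u_t = u_t·(1−s−f) + s.
Here 1−s−f = 0.707 and s = 0.025.
u_1 = 0.013600 × 0.707 + 0.025 = 0.034615.
u_2 = 0.034615 × 0.707 + 0.025 = 0.049473.

Unemployment rate after two months ≈ 4.95%.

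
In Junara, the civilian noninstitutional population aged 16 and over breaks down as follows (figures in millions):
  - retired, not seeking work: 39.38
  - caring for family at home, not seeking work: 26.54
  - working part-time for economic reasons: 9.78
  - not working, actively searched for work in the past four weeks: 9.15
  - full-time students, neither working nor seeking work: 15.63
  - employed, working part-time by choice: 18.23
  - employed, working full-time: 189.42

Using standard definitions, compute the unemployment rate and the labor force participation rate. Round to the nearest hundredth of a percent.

Employed = 9.78 + 18.23 + 189.42 = 217.43 million (anyone who worked, including part-time for economic reasons, counts as employed).
Unemployed = 9.15 million.
Labor force = 217.43 + 9.15 = 226.58 million.
Not in labor force = 39.38 + 26.54 + 15.63 = 81.55 million (those not working and not actively searching are outside the labor force).
Civilian working-age population = 226.58 + 81.55 = 308.13 million.
Unemployment rate = 9.15 / 226.58 = 4.04%.
Labor force participation rate = 226.58 / 308.13 = 73.53%.

Unemployment rate ≈ 4.04%; labor force participation rate ≈ 73.53%.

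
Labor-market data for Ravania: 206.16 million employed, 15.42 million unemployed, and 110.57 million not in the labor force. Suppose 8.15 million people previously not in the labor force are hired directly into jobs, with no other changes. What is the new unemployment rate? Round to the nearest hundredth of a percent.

Initially, labor force = 206.16 + 15.42 = 221.58 million, so u = 15.42/221.58 = 6.96%.
After the change, employed and labor force both rise by 8.15; unemployed unchanged → E = 214.31, U = 15.42, labor force = 229.73 million.
New unemployment rate = 15.42 / 229.73 = 6.71%.

New unemployment rate ≈ 6.71%.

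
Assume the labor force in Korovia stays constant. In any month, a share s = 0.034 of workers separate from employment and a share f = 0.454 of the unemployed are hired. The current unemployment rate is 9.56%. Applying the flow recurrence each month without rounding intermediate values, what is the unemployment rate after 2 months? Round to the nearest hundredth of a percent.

Unemployment rate after two months ≈ 7.65%.

With a fixed labor force, u_{t+1} = u_t + s·(1−u_t) − f·u_t = u_t·(1−s−f) + s.
Here 1−s−f = 0.512 and s = 0.034.
u_1 = 0.095600 × 0.512 + 0.034 = 0.082947.
u_2 = 0.082947 × 0.512 + 0.034 = 0.076469.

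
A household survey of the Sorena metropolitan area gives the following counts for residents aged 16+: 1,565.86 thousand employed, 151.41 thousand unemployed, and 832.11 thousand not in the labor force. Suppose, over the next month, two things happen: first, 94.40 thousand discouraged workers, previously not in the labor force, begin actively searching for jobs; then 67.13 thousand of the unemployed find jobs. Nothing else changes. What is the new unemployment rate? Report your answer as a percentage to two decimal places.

New unemployment rate ≈ 9.86%.

Initially, labor force = 1,565.86 + 151.41 = 1,717.27 thousand, so u = 151.41/1,717.27 = 8.82%.
After the first change, unemployed and labor force both rise by 94.40 → E = 1,565.86, U = 245.81, labor force = 1,811.67 thousand.
After the second change, unemployed falls and employed rises by 67.13; labor force unchanged → E = 1,632.99, U = 178.68, labor force = 1,811.67 thousand.
New unemployment rate = 178.68 / 1,811.67 = 9.86%.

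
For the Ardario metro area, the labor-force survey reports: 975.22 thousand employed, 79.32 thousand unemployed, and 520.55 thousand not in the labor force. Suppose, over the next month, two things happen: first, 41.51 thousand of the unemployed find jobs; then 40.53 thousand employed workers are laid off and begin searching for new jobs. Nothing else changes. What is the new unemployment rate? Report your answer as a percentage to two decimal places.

Initially, labor force = 975.22 + 79.32 = 1,054.54 thousand, so u = 79.32/1,054.54 = 7.52%.
After the first change, unemployed falls and employed rises by 41.51; labor force unchanged → E = 1,016.73, U = 37.81, labor force = 1,054.54 thousand.
After the second change, employed falls and unemployed rises by 40.53; labor force unchanged → E = 976.20, U = 78.34, labor force = 1,054.54 thousand.
New unemployment rate = 78.34 / 1,054.54 = 7.43%.

New unemployment rate ≈ 7.43%.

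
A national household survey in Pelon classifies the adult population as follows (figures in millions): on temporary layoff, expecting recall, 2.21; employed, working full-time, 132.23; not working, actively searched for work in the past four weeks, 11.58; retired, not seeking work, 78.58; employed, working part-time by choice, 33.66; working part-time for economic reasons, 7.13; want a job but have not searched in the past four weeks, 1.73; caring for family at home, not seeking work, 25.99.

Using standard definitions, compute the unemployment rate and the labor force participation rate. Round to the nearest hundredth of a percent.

Unemployment rate ≈ 7.38%; labor force participation rate ≈ 63.73%.

Employed = 132.23 + 33.66 + 7.13 = 173.02 million (anyone who worked, including part-time for economic reasons, counts as employed).
Unemployed = 2.21 + 11.58 = 13.79 million (jobless and actively searching, or on temporary layoff).
Labor force = 173.02 + 13.79 = 186.81 million.
Not in labor force = 78.58 + 1.73 + 25.99 = 106.30 million (those not working and not actively searching are outside the labor force — including those who want a job but have given up searching).
Civilian working-age population = 186.81 + 106.30 = 293.11 million.
Unemployment rate = 13.79 / 186.81 = 7.38%.
Labor force participation rate = 186.81 / 293.11 = 63.73%.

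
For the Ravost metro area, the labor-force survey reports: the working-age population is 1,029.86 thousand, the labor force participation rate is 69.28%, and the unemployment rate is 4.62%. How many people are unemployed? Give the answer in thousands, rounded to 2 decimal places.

About 32.96 thousand are unemployed.

Labor force = 0.6928 × 1,029.86 = 713.49 thousand.
Unemployed = 0.0462 × 713.49 ≈ 32.96 thousand.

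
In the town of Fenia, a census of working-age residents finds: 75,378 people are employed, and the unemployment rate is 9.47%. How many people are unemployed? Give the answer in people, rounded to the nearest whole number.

About 7,885 are unemployed.

Let U be the number unemployed. The labor force is E + U, and U/(E+U) = 0.0947.
So U = 0.0947 × 75,378 / (1 − 0.0947) = 7138.30 / 0.9053 ≈ 7,885.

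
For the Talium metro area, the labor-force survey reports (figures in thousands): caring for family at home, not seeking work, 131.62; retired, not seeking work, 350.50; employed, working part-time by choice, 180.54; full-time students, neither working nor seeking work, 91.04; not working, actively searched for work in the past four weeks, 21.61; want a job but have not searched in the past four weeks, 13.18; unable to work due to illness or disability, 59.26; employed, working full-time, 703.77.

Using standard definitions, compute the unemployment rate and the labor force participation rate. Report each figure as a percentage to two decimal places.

Employed = 180.54 + 703.77 = 884.31 thousand.
Unemployed = 21.61 thousand.
Labor force = 884.31 + 21.61 = 905.92 thousand.
Not in labor force = 131.62 + 350.50 + 91.04 + 13.18 + 59.26 = 645.60 thousand (those not working and not actively searching are outside the labor force — including those who want a job but have given up searching).
Civilian working-age population = 905.92 + 645.60 = 1,551.52 thousand.
Unemployment rate = 21.61 / 905.92 = 2.39%.
Labor force participation rate = 905.92 / 1,551.52 = 58.39%.

Unemployment rate ≈ 2.39%; labor force participation rate ≈ 58.39%.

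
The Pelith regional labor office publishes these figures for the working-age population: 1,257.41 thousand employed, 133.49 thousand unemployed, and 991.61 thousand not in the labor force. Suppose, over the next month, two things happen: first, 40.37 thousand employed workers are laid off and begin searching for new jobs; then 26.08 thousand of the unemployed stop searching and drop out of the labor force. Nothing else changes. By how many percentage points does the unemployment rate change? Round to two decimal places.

Initially, labor force = 1,257.41 + 133.49 = 1,390.90 thousand, so u = 133.49/1,390.90 = 9.60%.
After the first change, employed falls and unemployed rises by 40.37; labor force unchanged → E = 1,217.04, U = 173.86, labor force = 1,390.90 thousand.
After the second change, unemployed and labor force both fall by 26.08 → E = 1,217.04, U = 147.78, labor force = 1,364.82 thousand.
New unemployment rate = 147.78 / 1,364.82 = 10.83%.
Change = 10.83% − 9.60% = +1.23 percentage points.

The unemployment rate changes by +1.23 percentage points.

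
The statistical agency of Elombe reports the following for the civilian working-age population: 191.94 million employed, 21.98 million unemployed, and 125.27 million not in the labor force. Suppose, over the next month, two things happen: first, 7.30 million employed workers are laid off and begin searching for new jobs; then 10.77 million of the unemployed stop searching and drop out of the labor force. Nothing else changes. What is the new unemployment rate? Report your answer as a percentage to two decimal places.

New unemployment rate ≈ 9.11%.

Initially, labor force = 191.94 + 21.98 = 213.92 million, so u = 21.98/213.92 = 10.27%.
After the first change, employed falls and unemployed rises by 7.30; labor force unchanged → E = 184.64, U = 29.28, labor force = 213.92 million.
After the second change, unemployed and labor force both fall by 10.77 → E = 184.64, U = 18.51, labor force = 203.15 million.
New unemployment rate = 18.51 / 203.15 = 9.11%.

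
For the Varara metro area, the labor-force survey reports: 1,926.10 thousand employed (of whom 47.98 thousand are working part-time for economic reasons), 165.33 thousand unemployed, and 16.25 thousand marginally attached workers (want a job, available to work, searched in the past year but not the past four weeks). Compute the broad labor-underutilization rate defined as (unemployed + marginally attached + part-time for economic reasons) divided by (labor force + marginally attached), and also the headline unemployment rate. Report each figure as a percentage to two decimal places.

Broad underutilization rate ≈ 10.89%; headline unemployment rate ≈ 7.91%.

Labor force = 1,926.10 + 165.33 = 2,091.43 thousand.
Numerator = 165.33 + 16.25 + 47.98 = 229.56 thousand.
Denominator = 2,091.43 + 16.25 = 2,107.68 thousand.
Broad rate = 229.56 / 2,107.68 = 10.89%.
Headline unemployment rate = 165.33 / 2,091.43 = 7.91%.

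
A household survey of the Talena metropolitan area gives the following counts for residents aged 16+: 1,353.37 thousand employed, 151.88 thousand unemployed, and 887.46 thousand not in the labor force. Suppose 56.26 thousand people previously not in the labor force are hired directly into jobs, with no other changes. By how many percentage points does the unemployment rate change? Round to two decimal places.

Initially, labor force = 1,353.37 + 151.88 = 1,505.25 thousand, so u = 151.88/1,505.25 = 10.09%.
After the change, employed and labor force both rise by 56.26; unemployed unchanged → E = 1,409.63, U = 151.88, labor force = 1,561.51 thousand.
New unemployment rate = 151.88 / 1,561.51 = 9.73%.
Change = 9.73% − 10.09% = −0.36 percentage points.

The unemployment rate changes by −0.36 percentage points.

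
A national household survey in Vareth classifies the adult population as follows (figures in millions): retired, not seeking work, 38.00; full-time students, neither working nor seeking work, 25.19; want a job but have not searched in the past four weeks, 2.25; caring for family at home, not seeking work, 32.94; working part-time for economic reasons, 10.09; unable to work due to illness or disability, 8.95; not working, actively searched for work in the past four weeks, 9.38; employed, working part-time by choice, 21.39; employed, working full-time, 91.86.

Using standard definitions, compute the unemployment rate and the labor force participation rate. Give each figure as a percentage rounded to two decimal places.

Employed = 10.09 + 21.39 + 91.86 = 123.34 million (anyone who worked, including part-time for economic reasons, counts as employed).
Unemployed = 9.38 million.
Labor force = 123.34 + 9.38 = 132.72 million.
Not in labor force = 38.00 + 25.19 + 2.25 + 32.94 + 8.95 = 107.33 million (those not working and not actively searching are outside the labor force — including those who want a job but have given up searching).
Civilian working-age population = 132.72 + 107.33 = 240.05 million.
Unemployment rate = 9.38 / 132.72 = 7.07%.
Labor force participation rate = 132.72 / 240.05 = 55.29%.

Unemployment rate ≈ 7.07%; labor force participation rate ≈ 55.29%.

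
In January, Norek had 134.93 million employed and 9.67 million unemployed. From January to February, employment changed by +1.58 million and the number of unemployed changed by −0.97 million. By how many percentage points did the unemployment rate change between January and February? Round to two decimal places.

January: labor force = 134.93 + 9.67 = 144.60; u = 9.67/144.60 = 6.69%.
February: labor force = 136.51 + 8.70 = 145.21; u = 8.70/145.21 = 5.99%.
Change = 5.99% − 6.69% = −0.70 pp.

The unemployment rate changed by −0.70 percentage points.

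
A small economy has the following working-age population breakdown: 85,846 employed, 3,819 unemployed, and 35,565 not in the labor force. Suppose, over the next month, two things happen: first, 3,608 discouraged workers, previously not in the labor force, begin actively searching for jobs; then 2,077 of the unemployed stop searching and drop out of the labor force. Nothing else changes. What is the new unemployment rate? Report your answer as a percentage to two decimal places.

New unemployment rate ≈ 5.87%.

Initially, labor force = 85,846 + 3,819 = 89,665, so u = 3,819/89,665 = 4.26%.
After the first change, unemployed and labor force both rise by 3,608 → E = 85,846, U = 7,427, labor force = 93,273.
After the second change, unemployed and labor force both fall by 2,077 → E = 85,846, U = 5,350, labor force = 91,196.
New unemployment rate = 5,350 / 91,196 = 5.87%.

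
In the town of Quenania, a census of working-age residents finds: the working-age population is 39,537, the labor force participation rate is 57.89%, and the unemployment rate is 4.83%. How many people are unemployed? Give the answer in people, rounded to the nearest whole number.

About 1,105 are unemployed.

Labor force = 0.5789 × 39,537 = 22,888.
Unemployed = 0.0483 × 22,888 ≈ 1,105.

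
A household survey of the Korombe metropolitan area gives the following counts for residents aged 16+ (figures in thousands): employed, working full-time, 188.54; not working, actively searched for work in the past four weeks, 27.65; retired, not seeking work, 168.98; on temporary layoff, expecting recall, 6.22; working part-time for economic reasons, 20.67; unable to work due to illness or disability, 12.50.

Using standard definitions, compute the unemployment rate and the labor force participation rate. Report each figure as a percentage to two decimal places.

Unemployment rate ≈ 13.93%; labor force participation rate ≈ 57.25%.

Employed = 188.54 + 20.67 = 209.21 thousand (anyone who worked, including part-time for economic reasons, counts as employed).
Unemployed = 27.65 + 6.22 = 33.87 thousand (jobless and actively searching, or on temporary layoff).
Labor force = 209.21 + 33.87 = 243.08 thousand.
Not in labor force = 168.98 + 12.50 = 181.48 thousand (those not working and not actively searching are outside the labor force).
Civilian working-age population = 243.08 + 181.48 = 424.56 thousand.
Unemployment rate = 33.87 / 243.08 = 13.93%.
Labor force participation rate = 243.08 / 424.56 = 57.25%.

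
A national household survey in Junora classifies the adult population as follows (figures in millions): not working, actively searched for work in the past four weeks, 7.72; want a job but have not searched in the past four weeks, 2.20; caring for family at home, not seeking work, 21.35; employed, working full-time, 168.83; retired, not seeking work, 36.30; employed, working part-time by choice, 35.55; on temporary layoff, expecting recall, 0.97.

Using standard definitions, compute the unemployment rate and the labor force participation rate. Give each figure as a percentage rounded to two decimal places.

Unemployment rate ≈ 4.08%; labor force participation rate ≈ 78.07%.

Employed = 168.83 + 35.55 = 204.38 million.
Unemployed = 7.72 + 0.97 = 8.69 million (jobless and actively searching, or on temporary layoff).
Labor force = 204.38 + 8.69 = 213.07 million.
Not in labor force = 2.20 + 21.35 + 36.30 = 59.85 million (those not working and not actively searching are outside the labor force — including those who want a job but have given up searching).
Civilian working-age population = 213.07 + 59.85 = 272.92 million.
Unemployment rate = 8.69 / 213.07 = 4.08%.
Labor force participation rate = 213.07 / 272.92 = 78.07%.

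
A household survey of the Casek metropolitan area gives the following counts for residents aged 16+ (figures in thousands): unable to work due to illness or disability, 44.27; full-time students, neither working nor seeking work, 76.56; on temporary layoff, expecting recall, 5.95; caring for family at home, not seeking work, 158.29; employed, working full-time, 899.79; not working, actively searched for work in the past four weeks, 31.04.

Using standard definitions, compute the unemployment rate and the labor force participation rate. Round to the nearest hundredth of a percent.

Employed = 899.79 thousand.
Unemployed = 5.95 + 31.04 = 36.99 thousand (jobless and actively searching, or on temporary layoff).
Labor force = 899.79 + 36.99 = 936.78 thousand.
Not in labor force = 44.27 + 76.56 + 158.29 = 279.12 thousand (those not working and not actively searching are outside the labor force).
Civilian working-age population = 936.78 + 279.12 = 1,215.90 thousand.
Unemployment rate = 36.99 / 936.78 = 3.95%.
Labor force participation rate = 936.78 / 1,215.90 = 77.04%.

Unemployment rate ≈ 3.95%; labor force participation rate ≈ 77.04%.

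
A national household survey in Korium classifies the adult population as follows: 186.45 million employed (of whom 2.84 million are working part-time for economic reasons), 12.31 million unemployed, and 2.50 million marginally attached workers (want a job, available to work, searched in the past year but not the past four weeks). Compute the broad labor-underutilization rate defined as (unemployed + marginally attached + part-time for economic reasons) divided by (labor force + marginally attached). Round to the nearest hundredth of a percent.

Labor force = 186.45 + 12.31 = 198.76 million.
Numerator = 12.31 + 2.50 + 2.84 = 17.65 million.
Denominator = 198.76 + 2.50 = 201.26 million.
Broad rate = 17.65 / 201.26 = 8.77%.

Broad underutilization rate ≈ 8.77%.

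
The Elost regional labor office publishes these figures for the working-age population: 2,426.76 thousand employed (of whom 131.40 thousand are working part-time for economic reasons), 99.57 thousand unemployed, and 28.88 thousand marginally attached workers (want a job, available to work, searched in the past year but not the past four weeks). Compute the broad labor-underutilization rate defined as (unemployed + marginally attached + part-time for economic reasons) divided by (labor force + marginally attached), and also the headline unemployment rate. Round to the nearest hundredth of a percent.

Labor force = 2,426.76 + 99.57 = 2,526.33 thousand.
Numerator = 99.57 + 28.88 + 131.40 = 259.85 thousand.
Denominator = 2,526.33 + 28.88 = 2,555.21 thousand.
Broad rate = 259.85 / 2,555.21 = 10.17%.
Headline unemployment rate = 99.57 / 2,526.33 = 3.94%.

Broad underutilization rate ≈ 10.17%; headline unemployment rate ≈ 3.94%.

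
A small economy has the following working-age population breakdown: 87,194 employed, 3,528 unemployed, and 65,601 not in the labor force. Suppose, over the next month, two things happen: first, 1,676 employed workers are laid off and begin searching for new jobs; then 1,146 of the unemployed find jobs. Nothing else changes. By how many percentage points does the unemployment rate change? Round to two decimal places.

The unemployment rate changes by +0.58 percentage points.

Initially, labor force = 87,194 + 3,528 = 90,722, so u = 3,528/90,722 = 3.89%.
After the first change, employed falls and unemployed rises by 1,676; labor force unchanged → E = 85,518, U = 5,204, labor force = 90,722.
After the second change, unemployed falls and employed rises by 1,146; labor force unchanged → E = 86,664, U = 4,058, labor force = 90,722.
New unemployment rate = 4,058 / 90,722 = 4.47%.
Change = 4.47% − 3.89% = +0.58 percentage points.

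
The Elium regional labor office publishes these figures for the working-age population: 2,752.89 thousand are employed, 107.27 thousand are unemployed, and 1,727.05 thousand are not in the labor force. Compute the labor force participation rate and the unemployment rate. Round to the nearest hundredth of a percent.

Labor force participation rate ≈ 62.35%; unemployment rate ≈ 3.75%.

Labor force = employed + unemployed = 2,752.89 + 107.27 = 2,860.16 thousand.
Working-age population = 2,860.16 + 1,727.05 = 4,587.21 thousand.
Unemployment rate = 107.27 / 2,860.16 = 3.75%.
Labor force participation rate = 2,860.16 / 4,587.21 = 62.35%.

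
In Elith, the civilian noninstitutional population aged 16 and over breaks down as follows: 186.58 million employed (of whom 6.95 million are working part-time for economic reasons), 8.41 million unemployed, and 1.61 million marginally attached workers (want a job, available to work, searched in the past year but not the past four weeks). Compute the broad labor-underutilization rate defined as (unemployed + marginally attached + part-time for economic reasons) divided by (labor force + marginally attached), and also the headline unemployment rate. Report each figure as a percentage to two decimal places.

Labor force = 186.58 + 8.41 = 194.99 million.
Numerator = 8.41 + 1.61 + 6.95 = 16.97 million.
Denominator = 194.99 + 1.61 = 196.60 million.
Broad rate = 16.97 / 196.60 = 8.63%.
Headline unemployment rate = 8.41 / 194.99 = 4.31%.

Broad underutilization rate ≈ 8.63%; headline unemployment rate ≈ 4.31%.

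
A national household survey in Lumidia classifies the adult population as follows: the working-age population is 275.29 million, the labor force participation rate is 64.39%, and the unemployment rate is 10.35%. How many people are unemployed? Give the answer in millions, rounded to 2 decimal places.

About 18.35 million are unemployed.

Labor force = 0.6439 × 275.29 = 177.26 million.
Unemployed = 0.1035 × 177.26 ≈ 18.35 million.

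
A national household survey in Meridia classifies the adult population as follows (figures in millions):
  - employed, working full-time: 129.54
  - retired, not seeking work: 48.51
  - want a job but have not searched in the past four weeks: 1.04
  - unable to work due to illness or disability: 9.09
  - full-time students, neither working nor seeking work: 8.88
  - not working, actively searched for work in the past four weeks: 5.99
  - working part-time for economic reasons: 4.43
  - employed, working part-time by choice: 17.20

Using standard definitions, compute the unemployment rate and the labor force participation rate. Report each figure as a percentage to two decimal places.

Employed = 129.54 + 4.43 + 17.20 = 151.17 million (anyone who worked, including part-time for economic reasons, counts as employed).
Unemployed = 5.99 million.
Labor force = 151.17 + 5.99 = 157.16 million.
Not in labor force = 48.51 + 1.04 + 9.09 + 8.88 = 67.52 million (those not working and not actively searching are outside the labor force — including those who want a job but have given up searching).
Civilian working-age population = 157.16 + 67.52 = 224.68 million.
Unemployment rate = 5.99 / 157.16 = 3.81%.
Labor force participation rate = 157.16 / 224.68 = 69.95%.

Unemployment rate ≈ 3.81%; labor force participation rate ≈ 69.95%.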